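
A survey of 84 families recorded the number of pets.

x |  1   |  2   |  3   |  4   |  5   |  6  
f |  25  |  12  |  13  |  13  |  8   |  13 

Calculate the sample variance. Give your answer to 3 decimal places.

3.296

Values: 1, 2, 3, 4, 5, 6
n = 84, Σfx = 258, mean = 3.0714
Σfx² = 1066
Σf(x − x̄)² = Σfx² − (Σfx)²/n = 1066 − 258²/84 = 273.5714
Sample variance = 273.5714 / 83 = 3.2960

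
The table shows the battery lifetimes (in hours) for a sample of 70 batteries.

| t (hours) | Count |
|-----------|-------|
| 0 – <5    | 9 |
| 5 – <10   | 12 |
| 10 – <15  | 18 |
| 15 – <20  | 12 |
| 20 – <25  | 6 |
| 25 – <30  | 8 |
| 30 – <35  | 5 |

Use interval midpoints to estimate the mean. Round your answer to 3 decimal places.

15.214

Midpoints: 2.5, 7.5, 12.5, 17.5, 22.5, 27.5, 32.5
Σfm = 9×2.5 + 12×7.5 + 18×12.5 + 12×17.5 + 6×22.5 + 8×27.5 + 5×32.5 = 1065
n = Σf = 70
Mean = 1065 / 70 = 15.2143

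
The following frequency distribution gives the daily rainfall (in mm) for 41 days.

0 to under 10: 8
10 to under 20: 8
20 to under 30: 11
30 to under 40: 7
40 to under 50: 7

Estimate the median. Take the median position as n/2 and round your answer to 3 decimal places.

Cumulative frequencies: 8, 16, 27, 34, 41
n = 41; position = n/2 = 20.5.
This falls in the class 20 to under 30: L = 20, F = 16, f = 11, h = 10.
Median ≈ 20 + ((20.5 − 16) / 11) × 10 = 24.0909

24.091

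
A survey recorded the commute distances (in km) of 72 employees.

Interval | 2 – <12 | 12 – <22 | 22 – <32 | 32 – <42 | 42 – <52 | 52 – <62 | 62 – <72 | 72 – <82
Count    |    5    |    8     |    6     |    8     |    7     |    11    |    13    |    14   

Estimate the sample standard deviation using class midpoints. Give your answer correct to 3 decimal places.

Midpoints: 7, 17, 27, 37, 47, 57, 67, 77
n = 72, Σfm = 3534, mean = 49.0833
Σfm² = 210448
Σf(m − x̄)² = Σfm² − (Σfm)²/n = 210448 − 3534²/72 = 36987.5000
Sample variance = 36987.5000 / 71 = 520.9507
Standard deviation = √520.9507 = 22.8243

22.824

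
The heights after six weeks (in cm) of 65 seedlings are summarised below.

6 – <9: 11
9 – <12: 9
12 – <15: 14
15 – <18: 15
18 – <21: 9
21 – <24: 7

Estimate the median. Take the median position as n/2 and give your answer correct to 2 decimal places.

Cumulative frequencies: 11, 20, 34, 49, 58, 65
n = 65; position = n/2 = 32.5.
This falls in the class 12 – <15: L = 12, F = 20, f = 14, h = 3.
Median ≈ 12 + ((32.5 − 20) / 14) × 3 = 14.6786

14.68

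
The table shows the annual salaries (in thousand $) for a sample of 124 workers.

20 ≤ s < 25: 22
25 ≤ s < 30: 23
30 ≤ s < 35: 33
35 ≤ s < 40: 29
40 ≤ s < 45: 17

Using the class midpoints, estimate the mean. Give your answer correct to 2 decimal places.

32.34

Midpoints: 22.5, 27.5, 32.5, 37.5, 42.5
Σfm = 22×22.5 + 23×27.5 + 33×32.5 + 29×37.5 + 17×42.5 = 4010
n = Σf = 124
Mean = 4010 / 124 = 32.3387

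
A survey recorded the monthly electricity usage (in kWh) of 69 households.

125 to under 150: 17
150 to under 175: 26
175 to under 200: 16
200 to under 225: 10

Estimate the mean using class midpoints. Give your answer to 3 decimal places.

169.384

Midpoints: 137.5, 162.5, 187.5, 212.5
Σfm = 17×137.5 + 26×162.5 + 16×187.5 + 10×212.5 = 11687.5
n = Σf = 69
Mean = 11687.5 / 69 = 169.3841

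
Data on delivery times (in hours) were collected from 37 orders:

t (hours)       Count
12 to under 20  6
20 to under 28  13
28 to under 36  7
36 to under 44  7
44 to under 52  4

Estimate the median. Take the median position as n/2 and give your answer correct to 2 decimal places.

Cumulative frequencies: 6, 19, 26, 33, 37
n = 37; position = n/2 = 18.5.
This falls in the class 20 to under 28: L = 20, F = 6, f = 13, h = 8.
Median ≈ 20 + ((18.5 − 6) / 13) × 8 = 27.6923

27.69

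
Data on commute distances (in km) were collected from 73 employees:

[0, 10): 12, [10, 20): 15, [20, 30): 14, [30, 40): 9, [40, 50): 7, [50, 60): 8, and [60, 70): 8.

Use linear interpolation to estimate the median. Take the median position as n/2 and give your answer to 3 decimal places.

Cumulative frequencies: 12, 27, 41, 50, 57, 65, 73
n = 73; position = n/2 = 36.5.
This falls in the class [20, 30): L = 20, F = 27, f = 14, h = 10.
Median ≈ 20 + ((36.5 − 27) / 14) × 10 = 26.7857

26.786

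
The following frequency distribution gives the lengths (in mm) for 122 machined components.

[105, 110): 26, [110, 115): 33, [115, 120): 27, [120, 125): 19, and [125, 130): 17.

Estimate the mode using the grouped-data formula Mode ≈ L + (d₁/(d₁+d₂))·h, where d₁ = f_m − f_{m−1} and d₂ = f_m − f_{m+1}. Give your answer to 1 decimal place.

112.7

Modal class: [110, 115) (highest frequency 33).
d₁ = 33 − 26 = 7, d₂ = 33 − 27 = 6
Mode ≈ 110 + (7/(7+6)) × 5 = 110 + 2.6923 = 112.6923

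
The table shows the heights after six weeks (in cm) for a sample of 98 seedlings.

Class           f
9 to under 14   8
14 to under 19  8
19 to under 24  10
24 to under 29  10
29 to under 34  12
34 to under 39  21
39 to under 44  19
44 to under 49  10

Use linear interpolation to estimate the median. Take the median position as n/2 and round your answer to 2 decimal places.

34.24

Cumulative frequencies: 8, 16, 26, 36, 48, 69, 88, 98
n = 98; position = n/2 = 49.
This falls in the class 34 to under 39: L = 34, F = 48, f = 21, h = 5.
Median ≈ 34 + ((49 − 48) / 21) × 5 = 34.2381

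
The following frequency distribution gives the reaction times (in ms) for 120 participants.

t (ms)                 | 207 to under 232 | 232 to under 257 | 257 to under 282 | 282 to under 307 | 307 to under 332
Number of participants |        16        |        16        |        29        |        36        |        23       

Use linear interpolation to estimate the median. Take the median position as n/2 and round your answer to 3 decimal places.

Cumulative frequencies: 16, 32, 61, 97, 120
n = 120; position = n/2 = 60.
This falls in the class 257 to under 282: L = 257, F = 32, f = 29, h = 25.
Median ≈ 257 + ((60 − 32) / 29) × 25 = 281.1379

281.138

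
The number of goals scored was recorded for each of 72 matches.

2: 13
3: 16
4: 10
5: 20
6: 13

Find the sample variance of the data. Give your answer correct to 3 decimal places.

Values: 2, 3, 4, 5, 6
n = 72, Σfx = 292, mean = 4.0556
Σfx² = 1324
Σf(x − x̄)² = Σfx² − (Σfx)²/n = 1324 − 292²/72 = 139.7778
Sample variance = 139.7778 / 71 = 1.9687

1.969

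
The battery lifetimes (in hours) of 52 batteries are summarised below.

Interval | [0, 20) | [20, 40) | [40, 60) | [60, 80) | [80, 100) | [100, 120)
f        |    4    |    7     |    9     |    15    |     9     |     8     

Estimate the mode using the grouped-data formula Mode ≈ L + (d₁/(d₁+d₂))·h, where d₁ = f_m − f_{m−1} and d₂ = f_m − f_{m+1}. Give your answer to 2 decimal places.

70.00

Modal class: [60, 80) (highest frequency 15).
d₁ = 15 − 9 = 6, d₂ = 15 − 9 = 6
Mode ≈ 60 + (6/(6+6)) × 20 = 60 + 10.0000 = 70.0000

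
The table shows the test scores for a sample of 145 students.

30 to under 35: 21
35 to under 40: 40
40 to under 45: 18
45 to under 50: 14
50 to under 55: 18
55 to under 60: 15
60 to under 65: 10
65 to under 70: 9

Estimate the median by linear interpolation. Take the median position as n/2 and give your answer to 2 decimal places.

43.19

Cumulative frequencies: 21, 61, 79, 93, 111, 126, 136, 145
n = 145; position = n/2 = 72.5.
This falls in the class 40 to under 45: L = 40, F = 61, f = 18, h = 5.
Median ≈ 40 + ((72.5 − 61) / 18) × 5 = 43.1944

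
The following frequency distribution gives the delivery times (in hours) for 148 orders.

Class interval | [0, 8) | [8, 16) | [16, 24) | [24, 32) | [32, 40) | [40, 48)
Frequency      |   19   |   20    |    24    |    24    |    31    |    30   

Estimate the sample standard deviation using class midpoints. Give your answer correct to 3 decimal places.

Midpoints: 4, 12, 20, 28, 36, 44
n = 148, Σfm = 3904, mean = 26.3784
Σfm² = 129856
Σf(m − x̄)² = Σfm² − (Σfm)²/n = 129856 − 3904²/148 = 26874.8108
Sample variance = 26874.8108 / 147 = 182.8218
Standard deviation = √182.8218 = 13.5212

13.521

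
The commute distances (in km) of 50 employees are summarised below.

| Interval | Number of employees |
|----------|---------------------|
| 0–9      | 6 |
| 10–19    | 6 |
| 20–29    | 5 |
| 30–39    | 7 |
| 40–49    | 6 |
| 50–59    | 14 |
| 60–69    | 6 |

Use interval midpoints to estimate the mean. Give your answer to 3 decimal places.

Midpoints: 4.5, 14.5, 24.5, 34.5, 44.5, 54.5, 64.5
Σfm = 6×4.5 + 6×14.5 + 5×24.5 + 7×34.5 + 6×44.5 + 14×54.5 + 6×64.5 = 1895
n = Σf = 50
Mean = 1895 / 50 = 37.9000

37.900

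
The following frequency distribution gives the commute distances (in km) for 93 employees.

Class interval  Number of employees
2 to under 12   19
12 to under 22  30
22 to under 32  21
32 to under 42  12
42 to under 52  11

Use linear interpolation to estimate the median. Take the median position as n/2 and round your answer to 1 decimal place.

Cumulative frequencies: 19, 49, 70, 82, 93
n = 93; position = n/2 = 46.5.
This falls in the class 12 to under 22: L = 12, F = 19, f = 30, h = 10.
Median ≈ 12 + ((46.5 − 19) / 30) × 10 = 21.1667

21.2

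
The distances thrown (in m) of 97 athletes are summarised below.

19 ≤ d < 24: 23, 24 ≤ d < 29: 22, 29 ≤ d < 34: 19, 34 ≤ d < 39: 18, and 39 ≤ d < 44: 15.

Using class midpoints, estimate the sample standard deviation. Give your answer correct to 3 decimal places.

6.995

Midpoints: 21.5, 26.5, 31.5, 36.5, 41.5
n = 97, Σfm = 2955.5, mean = 30.4691
Σfm² = 94748.25
Σf(m − x̄)² = Σfm² − (Σfm)²/n = 94748.25 − 2955.5²/97 = 4696.9072
Sample variance = 4696.9072 / 96 = 48.9261
Standard deviation = √48.9261 = 6.9947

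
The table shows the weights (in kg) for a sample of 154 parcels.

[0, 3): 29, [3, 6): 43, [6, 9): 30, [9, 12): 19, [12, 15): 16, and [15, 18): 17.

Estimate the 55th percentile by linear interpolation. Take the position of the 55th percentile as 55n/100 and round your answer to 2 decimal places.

7.27

Cumulative frequencies: 29, 72, 102, 121, 137, 154
n = 154; position = 55n/100 = 84.7.
This falls in the class [6, 9): L = 6, F = 72, f = 30, h = 3.
55th percentile ≈ 6 + ((84.7 − 72) / 30) × 3 = 7.2700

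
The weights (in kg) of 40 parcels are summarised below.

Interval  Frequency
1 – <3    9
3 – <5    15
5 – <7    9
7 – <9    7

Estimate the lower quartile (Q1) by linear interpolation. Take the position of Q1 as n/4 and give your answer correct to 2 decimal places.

Cumulative frequencies: 9, 24, 33, 40
n = 40; position = n/4 = 10.
This falls in the class 3 – <5: L = 3, F = 9, f = 15, h = 2.
Lower quartile ≈ 3 + ((10 − 9) / 15) × 2 = 3.1333

3.13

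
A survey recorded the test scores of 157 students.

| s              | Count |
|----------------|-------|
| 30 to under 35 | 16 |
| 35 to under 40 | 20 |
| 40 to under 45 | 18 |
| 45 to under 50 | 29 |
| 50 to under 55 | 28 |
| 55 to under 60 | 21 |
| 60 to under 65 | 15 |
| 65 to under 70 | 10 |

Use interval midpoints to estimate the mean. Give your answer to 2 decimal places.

Midpoints: 32.5, 37.5, 42.5, 47.5, 52.5, 57.5, 62.5, 67.5
Σfm = 16×32.5 + 20×37.5 + 18×42.5 + 29×47.5 + 28×52.5 + 21×57.5 + 15×62.5 + 10×67.5 = 7702.5
n = Σf = 157
Mean = 7702.5 / 157 = 49.0605

49.06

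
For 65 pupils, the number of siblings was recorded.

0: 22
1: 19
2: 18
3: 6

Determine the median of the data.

1

Cumulative frequencies: 22, 41, 59, 65
n = 65, so the median is the value in position (n+1)/2 = 33.
Position 33 falls at value 1.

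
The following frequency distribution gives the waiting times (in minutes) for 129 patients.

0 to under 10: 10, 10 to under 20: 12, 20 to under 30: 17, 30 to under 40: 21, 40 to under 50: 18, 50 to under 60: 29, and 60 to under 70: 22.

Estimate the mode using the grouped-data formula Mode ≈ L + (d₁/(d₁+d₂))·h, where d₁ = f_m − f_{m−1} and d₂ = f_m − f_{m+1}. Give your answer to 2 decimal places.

Modal class: 50 to under 60 (highest frequency 29).
d₁ = 29 − 18 = 11, d₂ = 29 − 22 = 7
Mode ≈ 50 + (11/(11+7)) × 10 = 50 + 6.1111 = 56.1111

56.11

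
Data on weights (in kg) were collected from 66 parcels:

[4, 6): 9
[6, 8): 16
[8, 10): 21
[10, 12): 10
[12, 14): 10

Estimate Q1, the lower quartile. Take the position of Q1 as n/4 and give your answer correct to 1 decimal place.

Cumulative frequencies: 9, 25, 46, 56, 66
n = 66; position = n/4 = 16.5.
This falls in the class [6, 8): L = 6, F = 9, f = 16, h = 2.
Lower quartile ≈ 6 + ((16.5 − 9) / 16) × 2 = 6.9375

6.9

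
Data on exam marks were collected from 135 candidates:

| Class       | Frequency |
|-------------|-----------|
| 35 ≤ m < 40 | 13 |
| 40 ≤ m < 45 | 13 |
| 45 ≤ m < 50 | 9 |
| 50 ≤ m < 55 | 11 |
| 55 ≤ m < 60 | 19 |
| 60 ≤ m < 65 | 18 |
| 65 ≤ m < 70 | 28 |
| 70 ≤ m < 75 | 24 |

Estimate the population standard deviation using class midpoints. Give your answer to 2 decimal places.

11.49

Midpoints: 37.5, 42.5, 47.5, 52.5, 57.5, 62.5, 67.5, 72.5
n = 135, Σfm = 7892.5, mean = 58.4630
Σfm² = 479243.75
Σf(m − x̄)² = Σfm² − (Σfm)²/n = 479243.75 − 7892.5²/135 = 17824.8148
Population variance = 17824.8148 / 135 = 132.0357
Standard deviation = √132.0357 = 11.4907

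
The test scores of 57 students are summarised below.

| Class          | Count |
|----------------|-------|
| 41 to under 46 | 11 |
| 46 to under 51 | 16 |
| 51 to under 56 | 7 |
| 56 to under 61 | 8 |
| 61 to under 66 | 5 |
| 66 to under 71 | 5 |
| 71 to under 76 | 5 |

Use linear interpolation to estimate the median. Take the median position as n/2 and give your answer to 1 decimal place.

Cumulative frequencies: 11, 27, 34, 42, 47, 52, 57
n = 57; position = n/2 = 28.5.
This falls in the class 51 to under 56: L = 51, F = 27, f = 7, h = 5.
Median ≈ 51 + ((28.5 − 27) / 7) × 5 = 52.0714

52.1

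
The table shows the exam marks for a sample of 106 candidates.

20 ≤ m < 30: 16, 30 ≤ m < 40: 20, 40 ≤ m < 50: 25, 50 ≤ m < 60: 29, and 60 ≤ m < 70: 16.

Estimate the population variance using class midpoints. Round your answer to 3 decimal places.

166.260

Midpoints: 25, 35, 45, 55, 65
n = 106, Σfm = 4860, mean = 45.8491
Σfm² = 240450
Σf(m − x̄)² = Σfm² − (Σfm)²/n = 240450 − 4860²/106 = 17623.5849
Population variance = 17623.5849 / 106 = 166.2602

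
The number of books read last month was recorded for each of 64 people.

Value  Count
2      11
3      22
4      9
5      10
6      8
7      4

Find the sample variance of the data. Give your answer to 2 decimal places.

2.28

Values: 2, 3, 4, 5, 6, 7
n = 64, Σfx = 250, mean = 3.9062
Σfx² = 1120
Σf(x − x̄)² = Σfx² − (Σfx)²/n = 1120 − 250²/64 = 143.4375
Sample variance = 143.4375 / 63 = 2.2768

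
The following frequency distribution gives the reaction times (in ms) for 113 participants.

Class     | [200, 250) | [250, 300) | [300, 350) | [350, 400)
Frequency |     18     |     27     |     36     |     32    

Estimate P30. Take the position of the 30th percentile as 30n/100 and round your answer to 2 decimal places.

279.44

Cumulative frequencies: 18, 45, 81, 113
n = 113; position = 30n/100 = 33.9.
This falls in the class [250, 300): L = 250, F = 18, f = 27, h = 50.
30th percentile ≈ 250 + ((33.9 − 18) / 27) × 50 = 279.4444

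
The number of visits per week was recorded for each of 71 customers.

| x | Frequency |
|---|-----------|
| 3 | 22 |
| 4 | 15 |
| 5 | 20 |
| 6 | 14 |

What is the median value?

4

Cumulative frequencies: 22, 37, 57, 71
n = 71, so the median is the value in position (n+1)/2 = 36.
Position 36 falls at value 4.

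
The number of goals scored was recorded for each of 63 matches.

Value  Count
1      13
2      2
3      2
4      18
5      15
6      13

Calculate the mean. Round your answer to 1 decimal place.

3.9

Values: 1, 2, 3, 4, 5, 6
Σfx = 13×1 + 2×2 + 2×3 + 18×4 + 15×5 + 13×6 = 248
n = Σf = 63
Mean = 248 / 63 = 3.9365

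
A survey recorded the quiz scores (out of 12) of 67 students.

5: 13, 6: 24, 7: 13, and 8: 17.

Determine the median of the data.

Cumulative frequencies: 13, 37, 50, 67
n = 67, so the median is the value in position (n+1)/2 = 34.
Position 34 falls at value 6.

6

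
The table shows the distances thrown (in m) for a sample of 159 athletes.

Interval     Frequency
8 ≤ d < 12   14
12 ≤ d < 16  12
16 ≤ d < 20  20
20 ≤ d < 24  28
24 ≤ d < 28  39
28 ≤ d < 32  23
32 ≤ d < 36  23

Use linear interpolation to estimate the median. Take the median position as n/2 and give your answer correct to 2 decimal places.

24.56

Cumulative frequencies: 14, 26, 46, 74, 113, 136, 159
n = 159; position = n/2 = 79.5.
This falls in the class 24 ≤ d < 28: L = 24, F = 74, f = 39, h = 4.
Median ≈ 24 + ((79.5 − 74) / 39) × 4 = 24.5641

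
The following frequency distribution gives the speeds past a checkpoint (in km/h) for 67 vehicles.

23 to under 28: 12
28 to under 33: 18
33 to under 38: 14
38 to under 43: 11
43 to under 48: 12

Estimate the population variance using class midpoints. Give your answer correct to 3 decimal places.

46.369

Midpoints: 25.5, 30.5, 35.5, 40.5, 45.5
n = 67, Σfm = 2343.5, mean = 34.9776
Σfm² = 85076.75
Σf(m − x̄)² = Σfm² − (Σfm)²/n = 85076.75 − 2343.5²/67 = 3106.7164
Population variance = 3106.7164 / 67 = 46.3689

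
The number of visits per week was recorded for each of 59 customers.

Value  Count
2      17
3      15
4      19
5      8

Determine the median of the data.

Cumulative frequencies: 17, 32, 51, 59
n = 59, so the median is the value in position (n+1)/2 = 30.
Position 30 falls at value 3.

3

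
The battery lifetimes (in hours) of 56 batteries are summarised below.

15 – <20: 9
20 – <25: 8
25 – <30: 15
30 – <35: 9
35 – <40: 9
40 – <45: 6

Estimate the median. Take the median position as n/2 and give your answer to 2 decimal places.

Cumulative frequencies: 9, 17, 32, 41, 50, 56
n = 56; position = n/2 = 28.
This falls in the class 25 – <30: L = 25, F = 17, f = 15, h = 5.
Median ≈ 25 + ((28 − 17) / 15) × 5 = 28.6667

28.67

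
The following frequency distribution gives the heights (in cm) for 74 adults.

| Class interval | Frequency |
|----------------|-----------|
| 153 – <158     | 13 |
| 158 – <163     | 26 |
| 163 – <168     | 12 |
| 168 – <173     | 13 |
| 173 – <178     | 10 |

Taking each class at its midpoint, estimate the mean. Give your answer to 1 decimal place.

Midpoints: 155.5, 160.5, 165.5, 170.5, 175.5
Σfm = 13×155.5 + 26×160.5 + 12×165.5 + 13×170.5 + 10×175.5 = 12152
n = Σf = 74
Mean = 12152 / 74 = 164.2162

164.2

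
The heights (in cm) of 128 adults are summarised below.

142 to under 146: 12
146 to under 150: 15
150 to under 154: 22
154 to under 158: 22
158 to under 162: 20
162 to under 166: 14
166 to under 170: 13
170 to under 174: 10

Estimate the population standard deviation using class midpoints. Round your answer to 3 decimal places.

8.148

Midpoints: 144, 148, 152, 156, 160, 164, 168, 172
n = 128, Σfm = 20124, mean = 157.2188
Σfm² = 3172368
Σf(m − x̄)² = Σfm² − (Σfm)²/n = 3172368 − 20124²/128 = 8497.8750
Population variance = 8497.8750 / 128 = 66.3896
Standard deviation = √66.3896 = 8.1480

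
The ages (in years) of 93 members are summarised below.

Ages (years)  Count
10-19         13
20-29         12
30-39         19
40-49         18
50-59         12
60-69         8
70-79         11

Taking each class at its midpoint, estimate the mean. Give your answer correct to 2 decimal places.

Midpoints: 14.5, 24.5, 34.5, 44.5, 54.5, 64.5, 74.5
Σfm = 13×14.5 + 12×24.5 + 19×34.5 + 18×44.5 + 12×54.5 + 8×64.5 + 11×74.5 = 3928.5
n = Σf = 93
Mean = 3928.5 / 93 = 42.2419

42.24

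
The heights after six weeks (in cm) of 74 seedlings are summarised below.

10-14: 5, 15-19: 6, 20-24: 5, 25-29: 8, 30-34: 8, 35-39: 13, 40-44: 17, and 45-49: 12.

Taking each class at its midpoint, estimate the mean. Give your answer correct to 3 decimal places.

33.824

Midpoints: 12, 17, 22, 27, 32, 37, 42, 47
Σfm = 5×12 + 6×17 + 5×22 + 8×27 + 8×32 + 13×37 + 17×42 + 12×47 = 2503
n = Σf = 74
Mean = 2503 / 74 = 33.8243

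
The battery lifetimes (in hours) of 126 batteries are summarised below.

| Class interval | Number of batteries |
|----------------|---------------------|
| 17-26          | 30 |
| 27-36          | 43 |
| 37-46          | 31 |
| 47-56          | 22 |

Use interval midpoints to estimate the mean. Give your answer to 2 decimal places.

Midpoints: 21.5, 31.5, 41.5, 51.5
Σfm = 30×21.5 + 43×31.5 + 31×41.5 + 22×51.5 = 4419
n = Σf = 126
Mean = 4419 / 126 = 35.0714

35.07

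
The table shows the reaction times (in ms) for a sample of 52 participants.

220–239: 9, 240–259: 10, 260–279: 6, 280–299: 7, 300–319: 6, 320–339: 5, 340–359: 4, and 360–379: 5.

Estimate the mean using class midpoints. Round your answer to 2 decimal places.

Midpoints: 229.5, 249.5, 269.5, 289.5, 309.5, 329.5, 349.5, 369.5
Σfm = 9×229.5 + 10×249.5 + 6×269.5 + 7×289.5 + 6×309.5 + 5×329.5 + 4×349.5 + 5×369.5 = 14954
n = Σf = 52
Mean = 14954 / 52 = 287.5769

287.58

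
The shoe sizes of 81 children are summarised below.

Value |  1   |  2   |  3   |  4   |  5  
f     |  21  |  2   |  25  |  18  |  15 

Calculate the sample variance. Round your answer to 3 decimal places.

Values: 1, 2, 3, 4, 5
n = 81, Σfx = 247, mean = 3.0494
Σfx² = 917
Σf(x − x̄)² = Σfx² − (Σfx)²/n = 917 − 247²/81 = 163.8025
Sample variance = 163.8025 / 80 = 2.0475

2.048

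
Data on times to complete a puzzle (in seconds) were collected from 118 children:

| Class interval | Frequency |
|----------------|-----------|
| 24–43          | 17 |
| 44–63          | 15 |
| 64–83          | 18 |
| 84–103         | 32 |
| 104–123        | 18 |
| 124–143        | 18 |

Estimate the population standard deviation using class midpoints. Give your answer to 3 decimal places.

Midpoints: 33.5, 53.5, 73.5, 93.5, 113.5, 133.5
n = 118, Σfm = 10133, mean = 85.8729
Σfm² = 991685.5
Σf(m − x̄)² = Σfm² − (Σfm)²/n = 991685.5 − 10133²/118 = 121535.5932
Population variance = 121535.5932 / 118 = 1029.9627
Standard deviation = √1029.9627 = 32.0930

32.093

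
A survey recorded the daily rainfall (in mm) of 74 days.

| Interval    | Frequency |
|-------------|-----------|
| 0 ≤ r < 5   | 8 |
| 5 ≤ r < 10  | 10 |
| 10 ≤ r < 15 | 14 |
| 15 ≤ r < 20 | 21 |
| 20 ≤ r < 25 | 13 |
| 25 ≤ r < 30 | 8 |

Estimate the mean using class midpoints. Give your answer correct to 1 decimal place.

15.5

Midpoints: 2.5, 7.5, 12.5, 17.5, 22.5, 27.5
Σfm = 8×2.5 + 10×7.5 + 14×12.5 + 21×17.5 + 13×22.5 + 8×27.5 = 1150
n = Σf = 74
Mean = 1150 / 74 = 15.5405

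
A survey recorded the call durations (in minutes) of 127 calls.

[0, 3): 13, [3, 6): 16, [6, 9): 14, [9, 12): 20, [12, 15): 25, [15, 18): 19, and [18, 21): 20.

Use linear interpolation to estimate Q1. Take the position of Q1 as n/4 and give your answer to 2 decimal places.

6.59

Cumulative frequencies: 13, 29, 43, 63, 88, 107, 127
n = 127; position = n/4 = 31.75.
This falls in the class [6, 9): L = 6, F = 29, f = 14, h = 3.
Lower quartile ≈ 6 + ((31.75 − 29) / 14) × 3 = 6.5893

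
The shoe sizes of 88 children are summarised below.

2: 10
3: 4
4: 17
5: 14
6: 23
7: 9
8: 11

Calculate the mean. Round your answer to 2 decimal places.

Values: 2, 3, 4, 5, 6, 7, 8
Σfx = 10×2 + 4×3 + 17×4 + 14×5 + 23×6 + 9×7 + 11×8 = 459
n = Σf = 88
Mean = 459 / 88 = 5.2159

5.22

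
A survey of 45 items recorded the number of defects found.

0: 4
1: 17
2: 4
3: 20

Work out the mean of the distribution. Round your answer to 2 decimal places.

1.89

Values: 0, 1, 2, 3
Σfx = 4×0 + 17×1 + 4×2 + 20×3 = 85
n = Σf = 45
Mean = 85 / 45 = 1.8889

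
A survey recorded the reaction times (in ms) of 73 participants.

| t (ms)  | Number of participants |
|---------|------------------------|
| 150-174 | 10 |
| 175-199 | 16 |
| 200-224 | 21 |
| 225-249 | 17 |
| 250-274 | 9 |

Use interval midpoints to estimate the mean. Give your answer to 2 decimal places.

Midpoints: 162, 187, 212, 237, 262
Σfm = 10×162 + 16×187 + 21×212 + 17×237 + 9×262 = 15451
n = Σf = 73
Mean = 15451 / 73 = 211.6575

211.66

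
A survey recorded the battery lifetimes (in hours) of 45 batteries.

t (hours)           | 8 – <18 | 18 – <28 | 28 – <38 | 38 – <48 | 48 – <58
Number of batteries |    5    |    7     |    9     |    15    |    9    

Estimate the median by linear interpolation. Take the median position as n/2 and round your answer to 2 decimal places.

39.00

Cumulative frequencies: 5, 12, 21, 36, 45
n = 45; position = n/2 = 22.5.
This falls in the class 38 – <48: L = 38, F = 21, f = 15, h = 10.
Median ≈ 38 + ((22.5 − 21) / 15) × 10 = 39.0000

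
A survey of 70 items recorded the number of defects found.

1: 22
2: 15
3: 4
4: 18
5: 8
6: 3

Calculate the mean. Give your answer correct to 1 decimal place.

Values: 1, 2, 3, 4, 5, 6
Σfx = 22×1 + 15×2 + 4×3 + 18×4 + 8×5 + 3×6 = 194
n = Σf = 70
Mean = 194 / 70 = 2.7714

2.8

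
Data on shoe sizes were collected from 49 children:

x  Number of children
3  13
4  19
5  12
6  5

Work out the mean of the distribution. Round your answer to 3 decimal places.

Values: 3, 4, 5, 6
Σfx = 13×3 + 19×4 + 12×5 + 5×6 = 205
n = Σf = 49
Mean = 205 / 49 = 4.1837

4.184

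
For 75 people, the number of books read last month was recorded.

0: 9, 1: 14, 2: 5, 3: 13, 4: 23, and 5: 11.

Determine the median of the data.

3

Cumulative frequencies: 9, 23, 28, 41, 64, 75
n = 75, so the median is the value in position (n+1)/2 = 38.
Position 38 falls at value 3.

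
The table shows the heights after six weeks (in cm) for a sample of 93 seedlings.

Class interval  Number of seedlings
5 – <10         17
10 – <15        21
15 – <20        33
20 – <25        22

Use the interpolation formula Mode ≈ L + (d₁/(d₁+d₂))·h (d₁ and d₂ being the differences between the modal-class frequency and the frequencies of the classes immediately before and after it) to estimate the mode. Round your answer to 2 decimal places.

Modal class: 15 – <20 (highest frequency 33).
d₁ = 33 − 21 = 12, d₂ = 33 − 22 = 11
Mode ≈ 15 + (12/(12+11)) × 5 = 15 + 2.6087 = 17.6087

17.61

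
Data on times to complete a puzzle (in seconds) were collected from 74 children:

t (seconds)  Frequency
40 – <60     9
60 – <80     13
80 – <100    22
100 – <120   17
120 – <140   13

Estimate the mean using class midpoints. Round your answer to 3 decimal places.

Midpoints: 50, 70, 90, 110, 130
Σfm = 9×50 + 13×70 + 22×90 + 17×110 + 13×130 = 6900
n = Σf = 74
Mean = 6900 / 74 = 93.2432

93.243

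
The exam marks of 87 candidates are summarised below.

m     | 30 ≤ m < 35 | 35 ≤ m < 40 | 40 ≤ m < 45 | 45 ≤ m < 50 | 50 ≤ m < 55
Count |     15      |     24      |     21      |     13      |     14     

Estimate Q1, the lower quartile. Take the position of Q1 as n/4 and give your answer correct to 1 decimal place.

36.4

Cumulative frequencies: 15, 39, 60, 73, 87
n = 87; position = n/4 = 21.75.
This falls in the class 35 ≤ m < 40: L = 35, F = 15, f = 24, h = 5.
Lower quartile ≈ 35 + ((21.75 − 15) / 24) × 5 = 36.4062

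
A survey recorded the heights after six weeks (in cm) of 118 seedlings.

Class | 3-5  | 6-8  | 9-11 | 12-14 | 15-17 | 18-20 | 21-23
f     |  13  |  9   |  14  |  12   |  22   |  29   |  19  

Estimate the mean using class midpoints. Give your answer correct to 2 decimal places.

14.68

Midpoints: 4, 7, 10, 13, 16, 19, 22
Σfm = 13×4 + 9×7 + 14×10 + 12×13 + 22×16 + 29×19 + 19×22 = 1732
n = Σf = 118
Mean = 1732 / 118 = 14.6780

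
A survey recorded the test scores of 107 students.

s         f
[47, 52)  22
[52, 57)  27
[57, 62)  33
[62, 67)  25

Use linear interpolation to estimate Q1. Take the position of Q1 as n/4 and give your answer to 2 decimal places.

Cumulative frequencies: 22, 49, 82, 107
n = 107; position = n/4 = 26.75.
This falls in the class [52, 57): L = 52, F = 22, f = 27, h = 5.
Lower quartile ≈ 52 + ((26.75 − 22) / 27) × 5 = 52.8796

52.88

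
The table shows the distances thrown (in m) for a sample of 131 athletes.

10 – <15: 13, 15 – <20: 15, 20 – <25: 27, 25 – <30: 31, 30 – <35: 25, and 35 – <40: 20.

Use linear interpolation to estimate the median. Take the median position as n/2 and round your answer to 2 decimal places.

26.69

Cumulative frequencies: 13, 28, 55, 86, 111, 131
n = 131; position = n/2 = 65.5.
This falls in the class 25 – <30: L = 25, F = 55, f = 31, h = 5.
Median ≈ 25 + ((65.5 − 55) / 31) × 5 = 26.6935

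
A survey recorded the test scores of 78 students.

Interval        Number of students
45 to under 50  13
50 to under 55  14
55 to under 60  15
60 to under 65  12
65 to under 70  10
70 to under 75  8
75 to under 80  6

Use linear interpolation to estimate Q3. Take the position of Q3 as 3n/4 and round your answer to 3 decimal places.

67.250

Cumulative frequencies: 13, 27, 42, 54, 64, 72, 78
n = 78; position = 3n/4 = 58.5.
This falls in the class 65 to under 70: L = 65, F = 54, f = 10, h = 5.
Upper quartile ≈ 65 + ((58.5 − 54) / 10) × 5 = 67.2500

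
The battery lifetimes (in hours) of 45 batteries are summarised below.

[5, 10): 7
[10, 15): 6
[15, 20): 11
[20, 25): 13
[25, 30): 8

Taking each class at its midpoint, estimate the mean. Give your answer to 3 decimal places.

18.500

Midpoints: 7.5, 12.5, 17.5, 22.5, 27.5
Σfm = 7×7.5 + 6×12.5 + 11×17.5 + 13×22.5 + 8×27.5 = 832.5
n = Σf = 45
Mean = 832.5 / 45 = 18.5000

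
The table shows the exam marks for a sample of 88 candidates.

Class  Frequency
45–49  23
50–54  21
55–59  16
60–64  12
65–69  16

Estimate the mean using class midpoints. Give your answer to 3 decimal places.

55.693

Midpoints: 47, 52, 57, 62, 67
Σfm = 23×47 + 21×52 + 16×57 + 12×62 + 16×67 = 4901
n = Σf = 88
Mean = 4901 / 88 = 55.6932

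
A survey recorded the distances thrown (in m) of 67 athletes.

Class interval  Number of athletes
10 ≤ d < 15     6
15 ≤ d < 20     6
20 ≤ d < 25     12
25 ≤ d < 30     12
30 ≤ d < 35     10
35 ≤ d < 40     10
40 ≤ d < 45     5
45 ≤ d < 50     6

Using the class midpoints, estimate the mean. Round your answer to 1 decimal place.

Midpoints: 12.5, 17.5, 22.5, 27.5, 32.5, 37.5, 42.5, 47.5
Σfm = 6×12.5 + 6×17.5 + 12×22.5 + 12×27.5 + 10×32.5 + 10×37.5 + 5×42.5 + 6×47.5 = 1977.5
n = Σf = 67
Mean = 1977.5 / 67 = 29.5149

29.5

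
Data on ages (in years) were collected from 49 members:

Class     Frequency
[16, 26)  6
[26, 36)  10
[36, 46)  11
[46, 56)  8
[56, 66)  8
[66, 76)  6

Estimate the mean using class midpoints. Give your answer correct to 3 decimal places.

45.082

Midpoints: 21, 31, 41, 51, 61, 71
Σfm = 6×21 + 10×31 + 11×41 + 8×51 + 8×61 + 6×71 = 2209
n = Σf = 49
Mean = 2209 / 49 = 45.0816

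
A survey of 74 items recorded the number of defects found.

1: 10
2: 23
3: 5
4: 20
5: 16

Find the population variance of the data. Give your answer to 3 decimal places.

1.972

Values: 1, 2, 3, 4, 5
n = 74, Σfx = 231, mean = 3.1216
Σfx² = 867
Σf(x − x̄)² = Σfx² − (Σfx)²/n = 867 − 231²/74 = 145.9054
Population variance = 145.9054 / 74 = 1.9717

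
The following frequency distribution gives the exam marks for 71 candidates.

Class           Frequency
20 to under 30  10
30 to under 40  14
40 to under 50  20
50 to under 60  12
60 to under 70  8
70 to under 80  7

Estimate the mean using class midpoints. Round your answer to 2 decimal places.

47.11

Midpoints: 25, 35, 45, 55, 65, 75
Σfm = 10×25 + 14×35 + 20×45 + 12×55 + 8×65 + 7×75 = 3345
n = Σf = 71
Mean = 3345 / 71 = 47.1127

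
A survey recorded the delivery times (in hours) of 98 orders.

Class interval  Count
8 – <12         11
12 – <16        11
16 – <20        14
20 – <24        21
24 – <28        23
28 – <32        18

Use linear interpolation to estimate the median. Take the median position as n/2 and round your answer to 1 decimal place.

Cumulative frequencies: 11, 22, 36, 57, 80, 98
n = 98; position = n/2 = 49.
This falls in the class 20 – <24: L = 20, F = 36, f = 21, h = 4.
Median ≈ 20 + ((49 − 36) / 21) × 4 = 22.4762

22.5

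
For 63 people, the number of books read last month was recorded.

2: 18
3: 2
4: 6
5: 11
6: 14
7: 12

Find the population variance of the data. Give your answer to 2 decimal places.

Values: 2, 3, 4, 5, 6, 7
n = 63, Σfx = 289, mean = 4.5873
Σfx² = 1553
Σf(x − x̄)² = Σfx² − (Σfx)²/n = 1553 − 289²/63 = 227.2698
Population variance = 227.2698 / 63 = 3.6075

3.61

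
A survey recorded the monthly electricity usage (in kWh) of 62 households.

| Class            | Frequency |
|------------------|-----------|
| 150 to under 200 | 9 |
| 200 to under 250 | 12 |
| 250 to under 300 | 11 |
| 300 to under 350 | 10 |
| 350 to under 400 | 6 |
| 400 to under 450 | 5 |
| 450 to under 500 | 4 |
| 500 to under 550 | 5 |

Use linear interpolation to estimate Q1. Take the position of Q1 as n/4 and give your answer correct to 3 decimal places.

227.083

Cumulative frequencies: 9, 21, 32, 42, 48, 53, 57, 62
n = 62; position = n/4 = 15.5.
This falls in the class 200 to under 250: L = 200, F = 9, f = 12, h = 50.
Lower quartile ≈ 200 + ((15.5 − 9) / 12) × 50 = 227.0833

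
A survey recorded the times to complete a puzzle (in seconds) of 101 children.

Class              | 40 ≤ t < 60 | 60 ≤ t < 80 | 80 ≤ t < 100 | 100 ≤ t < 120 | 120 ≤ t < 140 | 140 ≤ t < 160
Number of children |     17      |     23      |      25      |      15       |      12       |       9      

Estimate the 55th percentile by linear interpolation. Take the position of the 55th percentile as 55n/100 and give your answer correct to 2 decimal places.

92.44

Cumulative frequencies: 17, 40, 65, 80, 92, 101
n = 101; position = 55n/100 = 55.55.
This falls in the class 80 ≤ t < 100: L = 80, F = 40, f = 25, h = 20.
55th percentile ≈ 80 + ((55.55 − 40) / 25) × 20 = 92.4400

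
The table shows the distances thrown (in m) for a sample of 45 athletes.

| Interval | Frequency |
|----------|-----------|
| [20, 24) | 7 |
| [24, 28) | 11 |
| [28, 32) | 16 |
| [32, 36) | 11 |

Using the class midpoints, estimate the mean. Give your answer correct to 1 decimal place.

Midpoints: 22, 26, 30, 34
Σfm = 7×22 + 11×26 + 16×30 + 11×34 = 1294
n = Σf = 45
Mean = 1294 / 45 = 28.7556

28.8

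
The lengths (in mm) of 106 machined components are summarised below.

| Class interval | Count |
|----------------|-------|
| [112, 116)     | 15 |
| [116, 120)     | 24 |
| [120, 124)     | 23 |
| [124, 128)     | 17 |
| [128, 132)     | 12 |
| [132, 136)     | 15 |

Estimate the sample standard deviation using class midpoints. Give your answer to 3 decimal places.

6.466

Midpoints: 114, 118, 122, 126, 130, 134
n = 106, Σfm = 13060, mean = 123.2075
Σfm² = 1613480
Σf(m − x̄)² = Σfm² − (Σfm)²/n = 1613480 − 13060²/106 = 4389.4340
Sample variance = 4389.4340 / 105 = 41.8041
Standard deviation = √41.8041 = 6.4656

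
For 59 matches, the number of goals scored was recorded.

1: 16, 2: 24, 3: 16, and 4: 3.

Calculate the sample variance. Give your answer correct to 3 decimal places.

0.748

Values: 1, 2, 3, 4
n = 59, Σfx = 124, mean = 2.1017
Σfx² = 304
Σf(x − x̄)² = Σfx² − (Σfx)²/n = 304 − 124²/59 = 43.3898
Sample variance = 43.3898 / 58 = 0.7481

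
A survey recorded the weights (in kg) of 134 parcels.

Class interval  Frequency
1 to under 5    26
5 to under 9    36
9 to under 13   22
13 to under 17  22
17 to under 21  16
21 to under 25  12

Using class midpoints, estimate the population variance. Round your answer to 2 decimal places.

39.88

Midpoints: 3, 7, 11, 15, 19, 23
n = 134, Σfm = 1482, mean = 11.0597
Σfm² = 21734
Σf(m − x̄)² = Σfm² − (Σfm)²/n = 21734 − 1482²/134 = 5343.5224
Population variance = 5343.5224 / 134 = 39.8770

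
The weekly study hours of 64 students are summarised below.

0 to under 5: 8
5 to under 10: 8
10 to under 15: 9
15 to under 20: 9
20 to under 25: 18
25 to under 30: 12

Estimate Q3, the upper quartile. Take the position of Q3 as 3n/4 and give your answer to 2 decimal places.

Cumulative frequencies: 8, 16, 25, 34, 52, 64
n = 64; position = 3n/4 = 48.
This falls in the class 20 to under 25: L = 20, F = 34, f = 18, h = 5.
Upper quartile ≈ 20 + ((48 − 34) / 18) × 5 = 23.8889

23.89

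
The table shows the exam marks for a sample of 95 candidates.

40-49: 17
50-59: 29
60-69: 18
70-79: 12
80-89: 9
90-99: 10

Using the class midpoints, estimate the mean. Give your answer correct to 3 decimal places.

Midpoints: 44.5, 54.5, 64.5, 74.5, 84.5, 94.5
Σfm = 17×44.5 + 29×54.5 + 18×64.5 + 12×74.5 + 9×84.5 + 10×94.5 = 6097.5
n = Σf = 95
Mean = 6097.5 / 95 = 64.1842

64.184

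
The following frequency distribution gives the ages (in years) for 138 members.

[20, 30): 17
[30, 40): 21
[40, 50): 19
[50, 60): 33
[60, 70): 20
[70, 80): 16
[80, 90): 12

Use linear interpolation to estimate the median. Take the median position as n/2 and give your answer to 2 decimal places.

Cumulative frequencies: 17, 38, 57, 90, 110, 126, 138
n = 138; position = n/2 = 69.
This falls in the class [50, 60): L = 50, F = 57, f = 33, h = 10.
Median ≈ 50 + ((69 − 57) / 33) × 10 = 53.6364

53.64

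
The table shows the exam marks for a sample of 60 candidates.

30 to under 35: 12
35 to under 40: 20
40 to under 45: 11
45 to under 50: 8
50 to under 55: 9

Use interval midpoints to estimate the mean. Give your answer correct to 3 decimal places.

41.000

Midpoints: 32.5, 37.5, 42.5, 47.5, 52.5
Σfm = 12×32.5 + 20×37.5 + 11×42.5 + 8×47.5 + 9×52.5 = 2460
n = Σf = 60
Mean = 2460 / 60 = 41.0000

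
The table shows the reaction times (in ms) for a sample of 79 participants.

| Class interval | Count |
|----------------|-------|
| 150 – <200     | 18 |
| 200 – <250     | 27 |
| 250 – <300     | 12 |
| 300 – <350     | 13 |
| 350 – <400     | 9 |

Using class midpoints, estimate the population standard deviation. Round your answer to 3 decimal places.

Midpoints: 175, 225, 275, 325, 375
n = 79, Σfm = 20125, mean = 254.7468
Σfm² = 5464375
Σf(m − x̄)² = Σfm² − (Σfm)²/n = 5464375 − 20125²/79 = 337594.9367
Population variance = 337594.9367 / 79 = 4273.3536
Standard deviation = √4273.3536 = 65.3709

65.371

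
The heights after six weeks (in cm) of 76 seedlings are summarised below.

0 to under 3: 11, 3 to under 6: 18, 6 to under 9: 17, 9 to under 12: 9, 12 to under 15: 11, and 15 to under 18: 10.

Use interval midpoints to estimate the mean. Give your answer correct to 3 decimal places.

8.329

Midpoints: 1.5, 4.5, 7.5, 10.5, 13.5, 16.5
Σfm = 11×1.5 + 18×4.5 + 17×7.5 + 9×10.5 + 11×13.5 + 10×16.5 = 633
n = Σf = 76
Mean = 633 / 76 = 8.3289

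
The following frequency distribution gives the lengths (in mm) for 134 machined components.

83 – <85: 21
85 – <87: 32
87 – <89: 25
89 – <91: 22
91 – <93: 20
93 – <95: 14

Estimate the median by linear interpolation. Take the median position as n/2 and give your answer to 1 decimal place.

Cumulative frequencies: 21, 53, 78, 100, 120, 134
n = 134; position = n/2 = 67.
This falls in the class 87 – <89: L = 87, F = 53, f = 25, h = 2.
Median ≈ 87 + ((67 − 53) / 25) × 2 = 88.1200

88.1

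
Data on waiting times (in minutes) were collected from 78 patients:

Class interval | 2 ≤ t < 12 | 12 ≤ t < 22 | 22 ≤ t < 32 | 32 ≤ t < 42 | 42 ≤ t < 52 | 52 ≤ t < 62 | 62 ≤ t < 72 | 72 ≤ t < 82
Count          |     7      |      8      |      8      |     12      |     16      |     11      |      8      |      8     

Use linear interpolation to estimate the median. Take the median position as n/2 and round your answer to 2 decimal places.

44.50

Cumulative frequencies: 7, 15, 23, 35, 51, 62, 70, 78
n = 78; position = n/2 = 39.
This falls in the class 42 ≤ t < 52: L = 42, F = 35, f = 16, h = 10.
Median ≈ 42 + ((39 − 35) / 16) × 10 = 44.5000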